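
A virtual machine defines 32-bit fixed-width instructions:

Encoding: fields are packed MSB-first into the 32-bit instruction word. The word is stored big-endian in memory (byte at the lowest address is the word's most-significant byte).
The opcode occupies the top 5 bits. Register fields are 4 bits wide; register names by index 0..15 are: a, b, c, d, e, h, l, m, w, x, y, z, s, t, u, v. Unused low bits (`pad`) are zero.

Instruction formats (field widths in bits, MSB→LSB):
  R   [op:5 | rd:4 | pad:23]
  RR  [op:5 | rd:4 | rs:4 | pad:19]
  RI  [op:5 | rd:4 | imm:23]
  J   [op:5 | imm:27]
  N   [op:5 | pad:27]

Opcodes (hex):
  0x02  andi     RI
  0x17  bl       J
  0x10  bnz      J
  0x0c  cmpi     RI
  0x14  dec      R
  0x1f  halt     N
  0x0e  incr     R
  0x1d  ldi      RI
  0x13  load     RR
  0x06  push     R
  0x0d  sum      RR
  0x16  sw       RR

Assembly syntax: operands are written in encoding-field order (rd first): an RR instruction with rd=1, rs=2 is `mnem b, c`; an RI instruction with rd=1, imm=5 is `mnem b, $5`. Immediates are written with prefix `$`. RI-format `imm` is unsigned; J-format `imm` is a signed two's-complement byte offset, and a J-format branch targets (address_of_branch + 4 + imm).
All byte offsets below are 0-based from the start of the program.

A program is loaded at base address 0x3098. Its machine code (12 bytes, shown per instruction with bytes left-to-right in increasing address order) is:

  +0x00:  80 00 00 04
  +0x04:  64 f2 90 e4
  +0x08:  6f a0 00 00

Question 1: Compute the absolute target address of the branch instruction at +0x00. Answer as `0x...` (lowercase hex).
0x30a0

off 0x00: read 80 00 00 04 as big → 0x80000004
  op=0x80000004>>27=0x10 ⇒ bnz (J)
  imm: (w>>0)&0x7ffffff=0x4 → $4
  target = base 0x3098 + off 0x00 + 4 + imm 4 = 0x30a0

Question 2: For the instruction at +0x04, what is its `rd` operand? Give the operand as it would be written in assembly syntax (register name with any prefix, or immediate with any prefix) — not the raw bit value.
[04] 64 f2 90 e4 → 0x64f290e4
  op=0x64f290e4>>27=0xc ⇒ cmpi (RI)
  [26:23] rd=9 = x
  [22:0] imm=7508196 = $7508196

x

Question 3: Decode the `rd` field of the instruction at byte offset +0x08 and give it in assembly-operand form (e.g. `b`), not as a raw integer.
+0x08: 6f a0 00 00 ⇒ word 0x6fa00000 (big)
  opcode bits[31:27]=0xd: sum/RR
  [26:23] rd=15 = v
  [22:19] rs=4 = e

v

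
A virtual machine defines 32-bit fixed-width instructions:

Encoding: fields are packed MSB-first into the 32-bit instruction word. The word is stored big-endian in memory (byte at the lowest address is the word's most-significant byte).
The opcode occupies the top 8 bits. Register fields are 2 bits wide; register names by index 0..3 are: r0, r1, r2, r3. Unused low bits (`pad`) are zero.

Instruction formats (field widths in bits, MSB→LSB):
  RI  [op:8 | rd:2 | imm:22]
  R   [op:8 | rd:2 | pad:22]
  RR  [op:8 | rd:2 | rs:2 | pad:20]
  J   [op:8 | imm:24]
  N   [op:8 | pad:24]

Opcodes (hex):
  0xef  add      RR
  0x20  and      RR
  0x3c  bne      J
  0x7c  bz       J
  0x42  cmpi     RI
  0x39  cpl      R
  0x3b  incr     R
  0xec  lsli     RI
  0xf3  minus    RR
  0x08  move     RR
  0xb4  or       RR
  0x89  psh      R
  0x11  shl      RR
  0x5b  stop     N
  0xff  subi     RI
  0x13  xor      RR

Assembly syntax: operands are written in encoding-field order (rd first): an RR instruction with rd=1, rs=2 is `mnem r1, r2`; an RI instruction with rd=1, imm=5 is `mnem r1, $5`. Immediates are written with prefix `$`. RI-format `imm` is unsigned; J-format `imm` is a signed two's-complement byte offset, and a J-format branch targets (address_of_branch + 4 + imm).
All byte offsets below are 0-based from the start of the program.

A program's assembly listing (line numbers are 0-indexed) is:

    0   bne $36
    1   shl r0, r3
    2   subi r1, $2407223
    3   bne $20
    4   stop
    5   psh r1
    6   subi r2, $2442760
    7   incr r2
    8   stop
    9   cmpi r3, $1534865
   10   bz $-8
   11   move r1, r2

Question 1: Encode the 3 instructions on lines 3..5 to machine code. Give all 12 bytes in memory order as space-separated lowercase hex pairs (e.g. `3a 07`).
3c 00 00 14 5b 00 00 00 89 40 00 00

3. bne fields op=0x3c:8|imm=20:24 → word 3c000014h → 3c 00 00 14
4. stop fields op=0x5b:8|pad=0:24 → word 5b000000h → 5b 00 00 00
5. psh fields op=0x89:8|rd=1:2|pad=0:22 → word 89400000h → 89 40 00 00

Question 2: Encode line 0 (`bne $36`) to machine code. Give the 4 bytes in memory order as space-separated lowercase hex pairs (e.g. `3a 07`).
3c 00 00 24

L0: bne op=0x3c:8|imm=36:24 ⇒ 0x3c000024 ⇒ big 3c 00 00 24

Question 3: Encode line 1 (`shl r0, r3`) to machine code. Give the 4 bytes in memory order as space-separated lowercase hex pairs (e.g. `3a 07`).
11 30 00 00

line 1 (shl): pack op=0x11:8|rd=0:2|rs=3:2|pad=0:20 = 0x11300000; big→ 11 30 00 00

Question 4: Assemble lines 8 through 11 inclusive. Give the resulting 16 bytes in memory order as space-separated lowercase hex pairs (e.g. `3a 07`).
5b 00 00 00 42 d7 6b 91 7c ff ff f8 08 60 00 00

line 8 (stop): pack op=0x5b:8|pad=0:24 = 0x5b000000; big→ 5b 00 00 00
line 9 (cmpi): pack op=0x42:8|rd=3:2|imm=1534865:22 = 0x42d76b91; big→ 42 d7 6b 91
line 10 (bz): pack op=0x7c:8|imm=-8:24 = 0x7cfffff8; big→ 7c ff ff f8
line 11 (move): pack op=0x8:8|rd=1:2|rs=2:2|pad=0:20 = 0x08600000; big→ 08 60 00 00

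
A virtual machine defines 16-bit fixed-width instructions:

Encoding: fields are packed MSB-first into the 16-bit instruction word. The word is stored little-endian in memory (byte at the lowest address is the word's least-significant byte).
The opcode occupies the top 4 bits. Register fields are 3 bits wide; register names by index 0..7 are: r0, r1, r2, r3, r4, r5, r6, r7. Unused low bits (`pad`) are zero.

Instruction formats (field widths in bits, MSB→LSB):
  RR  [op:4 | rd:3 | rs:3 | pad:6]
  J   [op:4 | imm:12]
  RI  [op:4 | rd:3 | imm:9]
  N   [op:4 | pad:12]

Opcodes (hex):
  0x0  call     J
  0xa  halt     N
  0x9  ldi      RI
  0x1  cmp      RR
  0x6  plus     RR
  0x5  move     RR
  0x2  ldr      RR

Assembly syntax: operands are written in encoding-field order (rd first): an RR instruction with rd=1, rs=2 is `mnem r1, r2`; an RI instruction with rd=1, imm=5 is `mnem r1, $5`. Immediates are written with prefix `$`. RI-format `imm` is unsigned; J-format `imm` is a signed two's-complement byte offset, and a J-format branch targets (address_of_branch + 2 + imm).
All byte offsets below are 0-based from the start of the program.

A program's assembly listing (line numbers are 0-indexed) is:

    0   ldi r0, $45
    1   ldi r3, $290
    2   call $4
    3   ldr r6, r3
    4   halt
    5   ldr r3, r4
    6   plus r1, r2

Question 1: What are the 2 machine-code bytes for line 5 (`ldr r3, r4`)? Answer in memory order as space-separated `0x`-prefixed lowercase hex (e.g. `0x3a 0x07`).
L5: ldr op=0x2:4|rd=3:3|rs=4:3|pad=0:6 ⇒ 0x2700 ⇒ little 00 27

0x00 0x27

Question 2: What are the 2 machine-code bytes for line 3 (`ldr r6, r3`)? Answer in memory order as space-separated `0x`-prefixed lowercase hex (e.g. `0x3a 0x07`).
0xc0 0x2c

3. ldr fields op=0x2:4|rd=6:3|rs=3:3|pad=0:6 → word 2cc0h → c0 2c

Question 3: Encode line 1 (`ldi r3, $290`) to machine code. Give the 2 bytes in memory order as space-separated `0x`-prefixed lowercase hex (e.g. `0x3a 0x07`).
1. ldi fields op=0x9:4|rd=3:3|imm=290:9 → word 9722h → 22 97

0x22 0x97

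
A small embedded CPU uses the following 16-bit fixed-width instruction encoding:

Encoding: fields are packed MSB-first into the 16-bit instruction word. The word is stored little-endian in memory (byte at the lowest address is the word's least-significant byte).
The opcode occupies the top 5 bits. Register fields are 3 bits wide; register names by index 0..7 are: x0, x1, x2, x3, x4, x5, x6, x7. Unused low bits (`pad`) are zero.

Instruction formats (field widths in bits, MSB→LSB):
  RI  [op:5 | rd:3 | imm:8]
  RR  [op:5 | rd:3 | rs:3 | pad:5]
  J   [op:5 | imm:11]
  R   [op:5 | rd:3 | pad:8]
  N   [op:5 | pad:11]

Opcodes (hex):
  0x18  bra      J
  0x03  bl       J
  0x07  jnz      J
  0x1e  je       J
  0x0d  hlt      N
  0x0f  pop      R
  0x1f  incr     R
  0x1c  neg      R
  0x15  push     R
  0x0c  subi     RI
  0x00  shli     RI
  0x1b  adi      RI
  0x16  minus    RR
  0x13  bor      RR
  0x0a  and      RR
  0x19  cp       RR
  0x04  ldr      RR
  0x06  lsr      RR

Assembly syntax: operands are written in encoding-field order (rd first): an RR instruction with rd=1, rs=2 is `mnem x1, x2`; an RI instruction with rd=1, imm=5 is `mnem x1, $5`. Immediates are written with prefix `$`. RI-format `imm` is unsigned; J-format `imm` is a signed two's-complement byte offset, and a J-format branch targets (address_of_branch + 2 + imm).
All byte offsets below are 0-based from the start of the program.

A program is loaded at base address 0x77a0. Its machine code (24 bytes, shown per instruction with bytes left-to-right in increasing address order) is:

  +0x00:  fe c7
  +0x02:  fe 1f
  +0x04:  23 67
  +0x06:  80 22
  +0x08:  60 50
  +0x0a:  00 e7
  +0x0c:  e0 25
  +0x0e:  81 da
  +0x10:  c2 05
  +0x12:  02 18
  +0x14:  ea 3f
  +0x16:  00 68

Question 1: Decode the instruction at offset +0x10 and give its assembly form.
@+10  little-endian(c2 05) = 0x05c2
  op=0x05c2>>11=0x0 ⇒ shli (RI)
  rd: (w>>8)&0x7=0x5 → x5
  imm: (w>>0)&0xff=0xc2 → $194

shli x5, $194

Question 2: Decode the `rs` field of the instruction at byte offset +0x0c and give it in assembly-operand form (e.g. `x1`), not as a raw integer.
+0x0c: e0 25 ⇒ word 0x25e0 (little)
  op=0x25e0>>11=0x4 ⇒ ldr (RR)
  rd@[10:8]=0x5 ⇒ x5
  rs@[7:5]=0x7 ⇒ x7

x7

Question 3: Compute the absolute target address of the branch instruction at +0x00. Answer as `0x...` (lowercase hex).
[00] fe c7 → 0xc7fe
  top 5b → 0x18 → bra [J]
  imm: (w>>0)&0x7ff=0x7fe (s11→-2) → $-2
  target = base 0x77a0 + off 0x00 + 2 + imm -2 = 0x77a0

0x77a0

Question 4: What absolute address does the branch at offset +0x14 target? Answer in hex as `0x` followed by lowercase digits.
+0x14: ea 3f ⇒ word 0x3fea (little)
  op=0x3fea>>11=0x7 ⇒ jnz (J)
  imm@[10:0]=0x7ea (s11→-22) ⇒ $-22
  target = base 0x77a0 + off 0x14 + 2 + imm -22 = 0x77a0

0x77a0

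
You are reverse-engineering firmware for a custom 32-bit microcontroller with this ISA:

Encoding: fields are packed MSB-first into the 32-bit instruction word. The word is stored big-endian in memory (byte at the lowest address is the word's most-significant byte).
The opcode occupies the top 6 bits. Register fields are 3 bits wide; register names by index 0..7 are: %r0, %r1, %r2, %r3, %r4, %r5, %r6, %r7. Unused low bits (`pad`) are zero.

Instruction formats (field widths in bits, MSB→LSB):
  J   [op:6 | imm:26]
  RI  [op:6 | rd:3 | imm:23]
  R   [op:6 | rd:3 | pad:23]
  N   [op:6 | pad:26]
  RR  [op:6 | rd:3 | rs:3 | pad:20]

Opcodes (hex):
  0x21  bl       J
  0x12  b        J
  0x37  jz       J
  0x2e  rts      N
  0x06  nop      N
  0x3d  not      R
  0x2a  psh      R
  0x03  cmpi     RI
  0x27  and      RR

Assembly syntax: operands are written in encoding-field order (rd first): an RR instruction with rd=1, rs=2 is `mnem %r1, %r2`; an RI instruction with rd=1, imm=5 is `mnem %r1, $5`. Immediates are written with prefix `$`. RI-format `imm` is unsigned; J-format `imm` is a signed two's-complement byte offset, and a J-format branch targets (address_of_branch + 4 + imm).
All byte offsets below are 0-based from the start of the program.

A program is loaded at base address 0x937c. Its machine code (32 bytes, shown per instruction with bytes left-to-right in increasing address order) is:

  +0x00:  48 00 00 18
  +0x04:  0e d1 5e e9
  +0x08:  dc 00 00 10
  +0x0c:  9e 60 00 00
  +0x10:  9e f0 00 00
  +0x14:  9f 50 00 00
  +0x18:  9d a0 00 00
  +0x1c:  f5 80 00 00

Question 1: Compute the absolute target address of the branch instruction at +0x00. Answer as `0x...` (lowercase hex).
@+00  big-endian(48 00 00 18) = 0x48000018
  opcode bits[31:26]=0x12: b/J
  imm: (w>>0)&0x3ffffff=0x18 → $24
  target = base 0x937c + off 0x00 + 4 + imm 24 = 0x9398

0x9398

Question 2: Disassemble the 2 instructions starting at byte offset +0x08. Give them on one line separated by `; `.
off 0x08: read dc 00 00 10 as big → 0xdc000010
  top 6b → 0x37 → jz [J]
  imm@[25:0]=0x10 ⇒ $16
off 0x0c: read 9e 60 00 00 as big → 0x9e600000
  top 6b → 0x27 → and [RR]
  rd@[25:23]=0x4 ⇒ %r4
  rs@[22:20]=0x6 ⇒ %r6

jz $16; and %r4, %r6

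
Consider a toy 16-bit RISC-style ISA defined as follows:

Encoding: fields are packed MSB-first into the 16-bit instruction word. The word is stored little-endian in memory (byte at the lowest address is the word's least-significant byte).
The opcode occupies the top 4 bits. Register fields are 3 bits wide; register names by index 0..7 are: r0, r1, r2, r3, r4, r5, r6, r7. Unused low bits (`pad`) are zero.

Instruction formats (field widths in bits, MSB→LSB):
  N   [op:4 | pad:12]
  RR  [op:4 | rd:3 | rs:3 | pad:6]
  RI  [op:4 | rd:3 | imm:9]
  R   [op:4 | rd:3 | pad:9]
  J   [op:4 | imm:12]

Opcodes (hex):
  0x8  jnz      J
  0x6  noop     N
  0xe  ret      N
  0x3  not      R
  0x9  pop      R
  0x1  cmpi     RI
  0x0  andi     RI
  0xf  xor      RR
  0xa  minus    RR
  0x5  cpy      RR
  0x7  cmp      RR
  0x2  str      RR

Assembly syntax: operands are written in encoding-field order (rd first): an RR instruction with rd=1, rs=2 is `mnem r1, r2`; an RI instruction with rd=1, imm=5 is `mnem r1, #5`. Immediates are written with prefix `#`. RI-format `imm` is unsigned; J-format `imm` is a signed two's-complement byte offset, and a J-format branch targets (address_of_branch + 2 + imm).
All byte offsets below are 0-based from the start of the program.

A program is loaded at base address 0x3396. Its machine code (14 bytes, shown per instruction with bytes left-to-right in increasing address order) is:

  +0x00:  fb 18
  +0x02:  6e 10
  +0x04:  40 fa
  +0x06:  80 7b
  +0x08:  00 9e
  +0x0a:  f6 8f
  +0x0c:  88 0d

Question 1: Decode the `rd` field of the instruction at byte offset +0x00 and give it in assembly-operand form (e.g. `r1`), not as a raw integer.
[00] fb 18 → 0x18fb
  op=0x18fb>>12=0x1 ⇒ cmpi (RI)
  rd@[11:9]=0x4 ⇒ r4
  imm@[8:0]=0xfb ⇒ #251

r4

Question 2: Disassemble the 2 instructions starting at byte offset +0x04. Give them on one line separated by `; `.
xor r5, r1; cmp r5, r6

@+04  little-endian(40 fa) = 0xfa40
  top 4b → 0xf → xor [RR]
  [11:9] rd=5 = r5
  [8:6] rs=1 = r1
@+06  little-endian(80 7b) = 0x7b80
  top 4b → 0x7 → cmp [RR]
  [11:9] rd=5 = r5
  [8:6] rs=6 = r6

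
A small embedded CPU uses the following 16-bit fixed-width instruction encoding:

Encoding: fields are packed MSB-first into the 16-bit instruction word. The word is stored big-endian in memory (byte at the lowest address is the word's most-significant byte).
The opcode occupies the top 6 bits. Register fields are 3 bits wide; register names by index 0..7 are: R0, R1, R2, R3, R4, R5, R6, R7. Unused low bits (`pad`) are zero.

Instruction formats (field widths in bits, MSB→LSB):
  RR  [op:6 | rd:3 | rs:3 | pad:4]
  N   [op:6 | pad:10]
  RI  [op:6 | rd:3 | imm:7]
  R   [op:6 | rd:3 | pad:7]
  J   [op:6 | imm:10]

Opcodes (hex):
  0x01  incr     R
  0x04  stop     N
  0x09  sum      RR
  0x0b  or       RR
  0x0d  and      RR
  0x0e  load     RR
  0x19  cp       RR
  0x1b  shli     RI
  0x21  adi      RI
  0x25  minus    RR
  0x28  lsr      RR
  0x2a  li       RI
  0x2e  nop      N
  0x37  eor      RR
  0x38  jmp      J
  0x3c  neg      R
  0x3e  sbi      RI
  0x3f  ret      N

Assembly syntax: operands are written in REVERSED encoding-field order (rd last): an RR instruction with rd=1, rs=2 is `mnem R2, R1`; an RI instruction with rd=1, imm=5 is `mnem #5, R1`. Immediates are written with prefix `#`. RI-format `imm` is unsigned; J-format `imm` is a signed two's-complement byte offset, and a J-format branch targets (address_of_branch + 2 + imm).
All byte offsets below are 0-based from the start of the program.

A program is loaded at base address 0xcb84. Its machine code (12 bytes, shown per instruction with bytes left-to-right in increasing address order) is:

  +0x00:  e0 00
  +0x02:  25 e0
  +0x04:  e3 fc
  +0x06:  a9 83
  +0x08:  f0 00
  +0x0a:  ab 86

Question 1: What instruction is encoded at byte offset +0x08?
+0x08: f0 00 ⇒ word 0xf000 (big)
  opcode bits[15:10]=0x3c: neg/R
  [9:7] rd=0 = R0

neg R0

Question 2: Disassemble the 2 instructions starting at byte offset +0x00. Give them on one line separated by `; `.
jmp #0; sum R6, R3

+0x00: e0 00 ⇒ word 0xe000 (big)
  op=0xe000>>10=0x38 ⇒ jmp (J)
  [9:0] imm=0 = #0
+0x02: 25 e0 ⇒ word 0x25e0 (big)
  op=0x25e0>>10=0x9 ⇒ sum (RR)
  [9:7] rd=3 = R3
  [6:4] rs=6 = R6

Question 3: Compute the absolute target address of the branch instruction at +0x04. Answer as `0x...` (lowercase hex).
off 0x04: read e3 fc as big → 0xe3fc
  opcode bits[15:10]=0x38: jmp/J
  [9:0] imm=1020 (s10→-4) = #-4
  target = base 0xcb84 + off 0x04 + 2 + imm -4 = 0xcb86

0xcb86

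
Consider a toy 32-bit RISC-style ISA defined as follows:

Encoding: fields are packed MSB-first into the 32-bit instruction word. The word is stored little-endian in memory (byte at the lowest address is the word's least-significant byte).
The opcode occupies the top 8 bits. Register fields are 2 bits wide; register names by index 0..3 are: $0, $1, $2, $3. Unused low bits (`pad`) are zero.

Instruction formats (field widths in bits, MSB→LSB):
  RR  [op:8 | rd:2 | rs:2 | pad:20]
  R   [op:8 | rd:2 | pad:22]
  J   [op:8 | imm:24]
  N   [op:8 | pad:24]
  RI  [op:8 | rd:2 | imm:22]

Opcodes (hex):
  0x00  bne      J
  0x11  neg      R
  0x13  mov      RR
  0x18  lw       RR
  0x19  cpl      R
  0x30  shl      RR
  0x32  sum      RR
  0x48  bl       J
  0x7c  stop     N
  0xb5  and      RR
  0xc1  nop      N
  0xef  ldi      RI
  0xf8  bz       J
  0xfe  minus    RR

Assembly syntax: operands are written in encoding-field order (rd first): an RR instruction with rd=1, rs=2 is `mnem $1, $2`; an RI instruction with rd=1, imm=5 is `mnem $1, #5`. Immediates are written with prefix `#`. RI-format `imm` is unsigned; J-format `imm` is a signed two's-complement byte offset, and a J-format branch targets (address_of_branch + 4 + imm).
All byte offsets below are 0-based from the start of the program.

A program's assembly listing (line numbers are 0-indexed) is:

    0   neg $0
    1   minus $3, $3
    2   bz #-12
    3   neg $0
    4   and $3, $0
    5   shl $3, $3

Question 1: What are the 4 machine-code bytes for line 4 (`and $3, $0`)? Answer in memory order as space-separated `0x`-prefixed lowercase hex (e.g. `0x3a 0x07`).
0x00 0x00 0xc0 0xb5

line 4 (and): pack op=0xb5:8|rd=3:2|rs=0:2|pad=0:20 = 0xb5c00000; little→ 00 00 c0 b5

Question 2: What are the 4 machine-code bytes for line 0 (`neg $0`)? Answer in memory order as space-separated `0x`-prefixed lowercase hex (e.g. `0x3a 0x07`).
line 0 (neg): pack op=0x11:8|rd=0:2|pad=0:22 = 0x11000000; little→ 00 00 00 11

0x00 0x00 0x00 0x11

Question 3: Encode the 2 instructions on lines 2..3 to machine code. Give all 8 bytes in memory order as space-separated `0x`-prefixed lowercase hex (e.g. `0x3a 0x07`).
0xf4 0xff 0xff 0xf8 0x00 0x00 0x00 0x11

L2: bz op=0xf8:8|imm=-12:24 ⇒ 0xf8fffff4 ⇒ little f4 ff ff f8
L3: neg op=0x11:8|rd=0:2|pad=0:22 ⇒ 0x11000000 ⇒ little 00 00 00 11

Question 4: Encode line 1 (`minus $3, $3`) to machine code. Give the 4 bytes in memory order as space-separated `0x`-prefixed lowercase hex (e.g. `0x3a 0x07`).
0x00 0x00 0xf0 0xfe

L1: minus op=0xfe:8|rd=3:2|rs=3:2|pad=0:20 ⇒ 0xfef00000 ⇒ little 00 00 f0 fe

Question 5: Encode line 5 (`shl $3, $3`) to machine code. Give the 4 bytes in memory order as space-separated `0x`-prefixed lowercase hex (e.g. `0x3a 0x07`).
line 5 (shl): pack op=0x30:8|rd=3:2|rs=3:2|pad=0:20 = 0x30f00000; little→ 00 00 f0 30

0x00 0x00 0xf0 0x30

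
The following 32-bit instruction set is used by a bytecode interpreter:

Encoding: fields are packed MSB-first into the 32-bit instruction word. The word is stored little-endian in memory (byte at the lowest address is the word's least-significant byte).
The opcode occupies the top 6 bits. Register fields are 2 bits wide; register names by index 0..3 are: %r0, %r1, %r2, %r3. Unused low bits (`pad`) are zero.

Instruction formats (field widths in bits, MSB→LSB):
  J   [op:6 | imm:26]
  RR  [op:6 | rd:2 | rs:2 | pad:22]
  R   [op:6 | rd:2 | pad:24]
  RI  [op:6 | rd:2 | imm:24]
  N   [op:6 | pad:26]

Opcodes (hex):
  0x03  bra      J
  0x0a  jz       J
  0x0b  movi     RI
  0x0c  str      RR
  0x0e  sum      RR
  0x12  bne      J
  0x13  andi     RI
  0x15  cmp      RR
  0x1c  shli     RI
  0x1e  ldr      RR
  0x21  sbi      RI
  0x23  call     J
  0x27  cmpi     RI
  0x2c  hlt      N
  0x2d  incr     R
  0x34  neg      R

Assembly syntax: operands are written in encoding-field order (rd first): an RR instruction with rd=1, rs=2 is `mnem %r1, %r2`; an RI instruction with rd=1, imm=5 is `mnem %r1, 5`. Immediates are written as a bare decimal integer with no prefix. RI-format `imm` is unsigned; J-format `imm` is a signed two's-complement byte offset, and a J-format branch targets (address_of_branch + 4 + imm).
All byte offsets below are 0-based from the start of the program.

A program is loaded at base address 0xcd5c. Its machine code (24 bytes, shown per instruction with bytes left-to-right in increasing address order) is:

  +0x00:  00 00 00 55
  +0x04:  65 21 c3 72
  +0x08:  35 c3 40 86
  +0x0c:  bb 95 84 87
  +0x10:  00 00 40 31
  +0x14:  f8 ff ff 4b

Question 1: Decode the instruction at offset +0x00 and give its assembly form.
cmp %r1, %r0

+0x00: 00 00 00 55 ⇒ word 0x55000000 (little)
  opcode bits[31:26]=0x15: cmp/RR
  rd@[25:24]=0x1 ⇒ %r1
  rs@[23:22]=0x0 ⇒ %r0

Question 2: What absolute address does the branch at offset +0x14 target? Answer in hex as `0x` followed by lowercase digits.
0xcd6c

[14] f8 ff ff 4b → 0x4bfffff8
  op=0x4bfffff8>>26=0x12 ⇒ bne (J)
  [25:0] imm=67108856 (s26→-8) = -8
  target = base 0xcd5c + off 0x14 + 4 + imm -8 = 0xcd6c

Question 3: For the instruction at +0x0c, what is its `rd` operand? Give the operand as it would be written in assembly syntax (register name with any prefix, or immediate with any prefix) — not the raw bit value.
off 0x0c: read bb 95 84 87 as little → 0x878495bb
  opcode bits[31:26]=0x21: sbi/RI
  rd: (w>>24)&0x3=0x3 → %r3
  imm: (w>>0)&0xffffff=0x8495bb → 8689083

%r3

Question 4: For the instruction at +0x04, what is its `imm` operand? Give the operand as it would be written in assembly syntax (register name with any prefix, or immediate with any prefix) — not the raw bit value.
@+04  little-endian(65 21 c3 72) = 0x72c32165
  top 6b → 0x1c → shli [RI]
  rd: (w>>24)&0x3=0x2 → %r2
  imm: (w>>0)&0xffffff=0xc32165 → 12788069

12788069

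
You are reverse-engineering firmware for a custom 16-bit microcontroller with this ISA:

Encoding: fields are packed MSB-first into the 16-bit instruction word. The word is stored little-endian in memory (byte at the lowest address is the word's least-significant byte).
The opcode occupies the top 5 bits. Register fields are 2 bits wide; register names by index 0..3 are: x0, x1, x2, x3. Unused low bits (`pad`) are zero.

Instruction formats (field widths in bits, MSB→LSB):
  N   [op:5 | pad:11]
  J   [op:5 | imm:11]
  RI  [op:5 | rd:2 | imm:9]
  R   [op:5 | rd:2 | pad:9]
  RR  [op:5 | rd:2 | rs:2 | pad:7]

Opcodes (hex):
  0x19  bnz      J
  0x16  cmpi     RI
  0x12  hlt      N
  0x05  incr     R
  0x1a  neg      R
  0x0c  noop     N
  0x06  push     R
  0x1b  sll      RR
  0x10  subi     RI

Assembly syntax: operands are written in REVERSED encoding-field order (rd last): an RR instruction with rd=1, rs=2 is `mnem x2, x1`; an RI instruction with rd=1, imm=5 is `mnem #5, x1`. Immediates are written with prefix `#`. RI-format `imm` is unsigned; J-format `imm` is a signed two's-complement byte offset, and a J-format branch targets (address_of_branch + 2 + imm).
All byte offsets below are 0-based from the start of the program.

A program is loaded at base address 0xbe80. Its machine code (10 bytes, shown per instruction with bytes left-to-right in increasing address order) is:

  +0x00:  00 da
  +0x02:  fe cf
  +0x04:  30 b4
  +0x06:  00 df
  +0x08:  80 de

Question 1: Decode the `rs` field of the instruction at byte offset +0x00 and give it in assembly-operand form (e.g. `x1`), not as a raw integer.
+0x00: 00 da ⇒ word 0xda00 (little)
  op=0xda00>>11=0x1b ⇒ sll (RR)
  [10:9] rd=1 = x1
  [8:7] rs=0 = x0

x0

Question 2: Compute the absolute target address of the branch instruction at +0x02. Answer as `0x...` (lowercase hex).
0xbe82

@+02  little-endian(fe cf) = 0xcffe
  opcode bits[15:11]=0x19: bnz/J
  imm: (w>>0)&0x7ff=0x7fe (s11→-2) → #-2
  target = base 0xbe80 + off 0x02 + 2 + imm -2 = 0xbe82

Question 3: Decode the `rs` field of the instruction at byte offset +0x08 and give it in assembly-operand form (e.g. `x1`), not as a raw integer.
off 0x08: read 80 de as little → 0xde80
  opcode bits[15:11]=0x1b: sll/RR
  rd@[10:9]=0x3 ⇒ x3
  rs@[8:7]=0x1 ⇒ x1

x1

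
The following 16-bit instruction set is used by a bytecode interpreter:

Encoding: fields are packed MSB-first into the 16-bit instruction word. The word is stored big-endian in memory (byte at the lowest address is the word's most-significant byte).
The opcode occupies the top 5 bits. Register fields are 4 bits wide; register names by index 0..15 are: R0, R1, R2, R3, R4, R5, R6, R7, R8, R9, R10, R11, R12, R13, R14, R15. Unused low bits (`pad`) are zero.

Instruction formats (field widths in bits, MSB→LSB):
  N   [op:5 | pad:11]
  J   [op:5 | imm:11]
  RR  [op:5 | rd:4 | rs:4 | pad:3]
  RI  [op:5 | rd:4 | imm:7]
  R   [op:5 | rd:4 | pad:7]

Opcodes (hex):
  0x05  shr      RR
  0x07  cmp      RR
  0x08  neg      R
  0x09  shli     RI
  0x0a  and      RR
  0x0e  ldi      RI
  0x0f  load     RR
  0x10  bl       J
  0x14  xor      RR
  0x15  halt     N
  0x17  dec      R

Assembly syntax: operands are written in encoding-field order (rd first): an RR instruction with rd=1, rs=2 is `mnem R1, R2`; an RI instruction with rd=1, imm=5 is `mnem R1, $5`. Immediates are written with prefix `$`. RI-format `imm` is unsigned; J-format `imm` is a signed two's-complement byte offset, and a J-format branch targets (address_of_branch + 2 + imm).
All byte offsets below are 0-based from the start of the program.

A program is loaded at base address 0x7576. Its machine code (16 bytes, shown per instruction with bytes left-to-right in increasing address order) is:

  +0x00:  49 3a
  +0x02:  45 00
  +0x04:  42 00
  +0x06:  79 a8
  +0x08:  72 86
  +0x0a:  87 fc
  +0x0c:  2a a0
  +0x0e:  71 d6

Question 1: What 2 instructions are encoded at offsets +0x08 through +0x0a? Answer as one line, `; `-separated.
ldi R5, $6; bl $-4

off 0x08: read 72 86 as big → 0x7286
  top 5b → 0xe → ldi [RI]
  rd@[10:7]=0x5 ⇒ R5
  imm@[6:0]=0x6 ⇒ $6
off 0x0a: read 87 fc as big → 0x87fc
  top 5b → 0x10 → bl [J]
  imm@[10:0]=0x7fc (s11→-4) ⇒ $-4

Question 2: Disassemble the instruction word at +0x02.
@+02  big-endian(45 00) = 0x4500
  opcode bits[15:11]=0x8: neg/R
  rd@[10:7]=0xa ⇒ R10

neg R10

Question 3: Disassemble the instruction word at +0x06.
load R3, R5

[06] 79 a8 → 0x79a8
  op=0x79a8>>11=0xf ⇒ load (RR)
  [10:7] rd=3 = R3
  [6:3] rs=5 = R5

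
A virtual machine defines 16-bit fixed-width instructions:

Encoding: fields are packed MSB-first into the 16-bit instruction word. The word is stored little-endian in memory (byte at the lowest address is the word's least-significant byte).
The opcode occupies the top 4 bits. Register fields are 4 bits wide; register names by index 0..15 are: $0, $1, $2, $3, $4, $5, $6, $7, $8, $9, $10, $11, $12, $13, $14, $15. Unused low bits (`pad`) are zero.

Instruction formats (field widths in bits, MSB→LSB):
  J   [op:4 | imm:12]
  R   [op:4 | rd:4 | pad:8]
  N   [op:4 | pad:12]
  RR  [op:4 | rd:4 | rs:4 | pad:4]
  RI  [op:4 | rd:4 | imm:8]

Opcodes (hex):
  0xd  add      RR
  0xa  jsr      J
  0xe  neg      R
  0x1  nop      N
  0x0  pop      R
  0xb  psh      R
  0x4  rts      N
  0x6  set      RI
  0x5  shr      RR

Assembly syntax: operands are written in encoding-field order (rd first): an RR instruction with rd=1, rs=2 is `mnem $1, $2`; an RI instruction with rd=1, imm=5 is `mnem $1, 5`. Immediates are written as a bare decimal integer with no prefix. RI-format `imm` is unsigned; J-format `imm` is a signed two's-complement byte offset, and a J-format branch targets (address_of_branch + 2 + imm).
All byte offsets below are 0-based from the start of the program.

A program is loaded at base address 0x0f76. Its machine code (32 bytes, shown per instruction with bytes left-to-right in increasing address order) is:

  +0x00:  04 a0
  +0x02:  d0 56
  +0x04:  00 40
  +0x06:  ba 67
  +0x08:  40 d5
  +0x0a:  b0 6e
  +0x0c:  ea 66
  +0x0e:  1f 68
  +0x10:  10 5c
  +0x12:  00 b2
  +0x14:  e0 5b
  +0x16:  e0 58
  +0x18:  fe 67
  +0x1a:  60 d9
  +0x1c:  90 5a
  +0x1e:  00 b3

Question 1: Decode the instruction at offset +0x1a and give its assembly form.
add $9, $6

@+1a  little-endian(60 d9) = 0xd960
  opcode bits[15:12]=0xd: add/RR
  rd@[11:8]=0x9 ⇒ $9
  rs@[7:4]=0x6 ⇒ $6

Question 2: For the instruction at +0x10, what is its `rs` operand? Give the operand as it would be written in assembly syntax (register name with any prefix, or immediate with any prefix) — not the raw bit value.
$1

@+10  little-endian(10 5c) = 0x5c10
  opcode bits[15:12]=0x5: shr/RR
  [11:8] rd=12 = $12
  [7:4] rs=1 = $1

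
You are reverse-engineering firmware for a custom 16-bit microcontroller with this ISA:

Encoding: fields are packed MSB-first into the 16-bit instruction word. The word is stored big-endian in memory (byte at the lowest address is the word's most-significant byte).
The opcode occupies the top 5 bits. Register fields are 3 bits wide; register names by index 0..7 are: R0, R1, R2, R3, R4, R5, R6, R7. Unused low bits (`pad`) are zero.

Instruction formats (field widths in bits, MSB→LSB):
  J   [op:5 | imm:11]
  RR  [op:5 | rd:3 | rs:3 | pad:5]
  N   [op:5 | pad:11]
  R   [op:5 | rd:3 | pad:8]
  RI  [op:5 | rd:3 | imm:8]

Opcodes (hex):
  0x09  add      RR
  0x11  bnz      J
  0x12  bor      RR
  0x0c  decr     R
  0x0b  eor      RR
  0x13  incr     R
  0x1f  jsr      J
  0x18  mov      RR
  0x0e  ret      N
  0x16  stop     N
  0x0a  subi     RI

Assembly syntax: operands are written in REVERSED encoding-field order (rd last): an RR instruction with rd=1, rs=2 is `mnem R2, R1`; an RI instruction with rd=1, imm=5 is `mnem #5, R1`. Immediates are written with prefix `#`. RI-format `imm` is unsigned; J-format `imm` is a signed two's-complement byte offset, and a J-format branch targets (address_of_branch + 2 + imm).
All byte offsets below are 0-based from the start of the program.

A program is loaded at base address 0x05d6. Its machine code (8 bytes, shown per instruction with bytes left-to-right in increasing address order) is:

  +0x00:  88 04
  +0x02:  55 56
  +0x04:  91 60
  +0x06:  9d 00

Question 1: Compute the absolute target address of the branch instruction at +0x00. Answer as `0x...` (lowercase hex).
0x05dc

off 0x00: read 88 04 as big → 0x8804
  opcode bits[15:11]=0x11: bnz/J
  imm@[10:0]=0x4 ⇒ #4
  target = base 0x05d6 + off 0x00 + 2 + imm 4 = 0x05dc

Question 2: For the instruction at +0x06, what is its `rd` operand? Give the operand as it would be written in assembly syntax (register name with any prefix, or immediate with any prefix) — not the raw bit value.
R5

[06] 9d 00 → 0x9d00
  op=0x9d00>>11=0x13 ⇒ incr (R)
  [10:8] rd=5 = R5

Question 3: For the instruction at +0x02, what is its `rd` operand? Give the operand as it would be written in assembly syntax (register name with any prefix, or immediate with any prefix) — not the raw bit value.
R5

off 0x02: read 55 56 as big → 0x5556
  opcode bits[15:11]=0xa: subi/RI
  rd@[10:8]=0x5 ⇒ R5
  imm@[7:0]=0x56 ⇒ #86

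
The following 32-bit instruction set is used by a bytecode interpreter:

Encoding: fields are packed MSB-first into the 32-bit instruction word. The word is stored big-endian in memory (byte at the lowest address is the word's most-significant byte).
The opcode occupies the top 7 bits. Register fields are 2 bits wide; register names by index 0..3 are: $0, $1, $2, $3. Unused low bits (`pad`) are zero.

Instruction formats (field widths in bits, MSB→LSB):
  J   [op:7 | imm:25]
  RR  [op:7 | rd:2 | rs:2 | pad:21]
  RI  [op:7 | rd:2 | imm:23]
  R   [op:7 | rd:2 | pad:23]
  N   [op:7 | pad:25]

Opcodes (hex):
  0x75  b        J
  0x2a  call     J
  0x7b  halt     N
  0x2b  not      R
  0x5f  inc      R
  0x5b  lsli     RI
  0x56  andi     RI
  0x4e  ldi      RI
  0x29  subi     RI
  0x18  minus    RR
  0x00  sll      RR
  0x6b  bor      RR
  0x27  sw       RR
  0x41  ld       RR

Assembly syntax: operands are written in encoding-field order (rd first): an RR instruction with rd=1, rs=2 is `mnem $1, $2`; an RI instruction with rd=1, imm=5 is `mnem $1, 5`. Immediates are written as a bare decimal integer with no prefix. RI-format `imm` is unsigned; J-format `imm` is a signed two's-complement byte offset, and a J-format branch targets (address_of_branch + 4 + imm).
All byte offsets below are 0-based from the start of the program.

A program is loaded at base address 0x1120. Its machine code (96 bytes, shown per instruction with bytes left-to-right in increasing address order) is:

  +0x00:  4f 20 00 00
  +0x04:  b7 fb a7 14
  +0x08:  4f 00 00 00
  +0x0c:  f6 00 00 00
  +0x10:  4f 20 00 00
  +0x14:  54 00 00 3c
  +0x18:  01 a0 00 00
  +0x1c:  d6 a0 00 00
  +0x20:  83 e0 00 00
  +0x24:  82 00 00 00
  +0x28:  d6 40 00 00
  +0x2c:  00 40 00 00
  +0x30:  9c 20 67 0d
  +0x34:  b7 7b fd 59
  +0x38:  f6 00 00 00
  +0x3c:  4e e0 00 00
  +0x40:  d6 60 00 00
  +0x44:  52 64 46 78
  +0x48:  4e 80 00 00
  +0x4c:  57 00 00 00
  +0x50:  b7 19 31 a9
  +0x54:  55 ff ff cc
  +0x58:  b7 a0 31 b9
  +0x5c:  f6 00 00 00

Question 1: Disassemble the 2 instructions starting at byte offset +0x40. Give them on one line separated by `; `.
bor $0, $3; subi $0, 6571640

+0x40: d6 60 00 00 ⇒ word 0xd6600000 (big)
  opcode bits[31:25]=0x6b: bor/RR
  rd: (w>>23)&0x3=0x0 → $0
  rs: (w>>21)&0x3=0x3 → $3
+0x44: 52 64 46 78 ⇒ word 0x52644678 (big)
  opcode bits[31:25]=0x29: subi/RI
  rd: (w>>23)&0x3=0x0 → $0
  imm: (w>>0)&0x7fffff=0x644678 → 6571640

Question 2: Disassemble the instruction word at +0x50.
[50] b7 19 31 a9 → 0xb71931a9
  top 7b → 0x5b → lsli [RI]
  [24:23] rd=2 = $2
  [22:0] imm=1651113 = 1651113

lsli $2, 1651113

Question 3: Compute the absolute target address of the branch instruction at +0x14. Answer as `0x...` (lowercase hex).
[14] 54 00 00 3c → 0x5400003c
  opcode bits[31:25]=0x2a: call/J
  imm: (w>>0)&0x1ffffff=0x3c → 60
  target = base 0x1120 + off 0x14 + 4 + imm 60 = 0x1174

0x1174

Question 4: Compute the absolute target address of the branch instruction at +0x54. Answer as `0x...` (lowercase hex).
+0x54: 55 ff ff cc ⇒ word 0x55ffffcc (big)
  top 7b → 0x2a → call [J]
  imm: (w>>0)&0x1ffffff=0x1ffffcc (s25→-52) → -52
  target = base 0x1120 + off 0x54 + 4 + imm -52 = 0x1144

0x1144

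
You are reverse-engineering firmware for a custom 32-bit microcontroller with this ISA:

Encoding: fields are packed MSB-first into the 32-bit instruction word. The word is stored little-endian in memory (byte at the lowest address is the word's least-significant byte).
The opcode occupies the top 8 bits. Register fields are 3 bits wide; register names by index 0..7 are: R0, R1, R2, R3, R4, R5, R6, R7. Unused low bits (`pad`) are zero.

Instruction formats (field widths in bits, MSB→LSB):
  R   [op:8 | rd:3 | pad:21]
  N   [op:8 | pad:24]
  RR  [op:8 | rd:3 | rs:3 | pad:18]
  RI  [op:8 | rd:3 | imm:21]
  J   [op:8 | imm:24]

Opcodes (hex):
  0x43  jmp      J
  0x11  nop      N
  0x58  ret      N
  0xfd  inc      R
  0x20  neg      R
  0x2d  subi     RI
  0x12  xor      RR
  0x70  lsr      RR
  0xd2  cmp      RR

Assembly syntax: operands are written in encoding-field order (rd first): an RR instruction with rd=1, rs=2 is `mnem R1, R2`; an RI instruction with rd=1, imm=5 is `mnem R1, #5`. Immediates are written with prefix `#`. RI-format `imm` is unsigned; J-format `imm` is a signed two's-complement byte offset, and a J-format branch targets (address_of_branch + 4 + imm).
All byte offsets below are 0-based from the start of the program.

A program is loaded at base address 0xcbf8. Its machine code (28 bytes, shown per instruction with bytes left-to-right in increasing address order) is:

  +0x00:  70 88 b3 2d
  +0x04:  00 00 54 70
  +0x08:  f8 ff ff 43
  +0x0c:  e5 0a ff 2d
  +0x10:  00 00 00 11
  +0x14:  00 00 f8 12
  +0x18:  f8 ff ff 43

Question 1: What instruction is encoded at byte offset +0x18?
off 0x18: read f8 ff ff 43 as little → 0x43fffff8
  top 8b → 0x43 → jmp [J]
  [23:0] imm=16777208 (s24→-8) = #-8

jmp #-8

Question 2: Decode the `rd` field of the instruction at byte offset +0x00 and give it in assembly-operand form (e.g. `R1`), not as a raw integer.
R5

+0x00: 70 88 b3 2d ⇒ word 0x2db38870 (little)
  opcode bits[31:24]=0x2d: subi/RI
  rd: (w>>21)&0x7=0x5 → R5
  imm: (w>>0)&0x1fffff=0x138870 → #1280112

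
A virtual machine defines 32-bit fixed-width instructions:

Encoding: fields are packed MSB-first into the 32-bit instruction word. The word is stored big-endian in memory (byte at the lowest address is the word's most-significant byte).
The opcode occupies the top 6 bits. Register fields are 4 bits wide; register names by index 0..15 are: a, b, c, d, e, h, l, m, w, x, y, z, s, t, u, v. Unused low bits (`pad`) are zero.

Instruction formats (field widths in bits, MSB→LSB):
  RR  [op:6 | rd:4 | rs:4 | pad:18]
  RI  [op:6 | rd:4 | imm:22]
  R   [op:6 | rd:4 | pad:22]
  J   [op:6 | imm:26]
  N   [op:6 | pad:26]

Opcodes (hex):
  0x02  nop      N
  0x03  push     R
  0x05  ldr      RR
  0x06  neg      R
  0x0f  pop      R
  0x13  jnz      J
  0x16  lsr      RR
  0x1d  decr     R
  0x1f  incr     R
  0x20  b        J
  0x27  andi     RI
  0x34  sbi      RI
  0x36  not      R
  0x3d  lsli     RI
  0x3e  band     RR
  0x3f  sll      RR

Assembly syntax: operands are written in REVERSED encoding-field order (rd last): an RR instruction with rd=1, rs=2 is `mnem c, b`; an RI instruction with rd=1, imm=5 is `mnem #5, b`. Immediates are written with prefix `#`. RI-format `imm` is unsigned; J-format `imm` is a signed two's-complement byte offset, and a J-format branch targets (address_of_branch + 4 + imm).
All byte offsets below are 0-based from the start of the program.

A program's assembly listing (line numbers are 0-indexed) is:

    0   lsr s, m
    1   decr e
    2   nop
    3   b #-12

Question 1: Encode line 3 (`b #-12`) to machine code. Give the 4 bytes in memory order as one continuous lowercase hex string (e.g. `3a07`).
83fffff4

L3: b op=0x20:6|imm=-12:26 ⇒ 0x83fffff4 ⇒ big 83 ff ff f4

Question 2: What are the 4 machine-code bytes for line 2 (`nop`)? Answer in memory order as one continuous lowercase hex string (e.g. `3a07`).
line 2 (nop): pack op=0x2:6|pad=0:26 = 0x08000000; big→ 08 00 00 00

08000000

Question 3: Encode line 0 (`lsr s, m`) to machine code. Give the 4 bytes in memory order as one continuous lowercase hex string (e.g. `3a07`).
59f00000

L0: lsr op=0x16:6|rd=7:4|rs=12:4|pad=0:18 ⇒ 0x59f00000 ⇒ big 59 f0 00 00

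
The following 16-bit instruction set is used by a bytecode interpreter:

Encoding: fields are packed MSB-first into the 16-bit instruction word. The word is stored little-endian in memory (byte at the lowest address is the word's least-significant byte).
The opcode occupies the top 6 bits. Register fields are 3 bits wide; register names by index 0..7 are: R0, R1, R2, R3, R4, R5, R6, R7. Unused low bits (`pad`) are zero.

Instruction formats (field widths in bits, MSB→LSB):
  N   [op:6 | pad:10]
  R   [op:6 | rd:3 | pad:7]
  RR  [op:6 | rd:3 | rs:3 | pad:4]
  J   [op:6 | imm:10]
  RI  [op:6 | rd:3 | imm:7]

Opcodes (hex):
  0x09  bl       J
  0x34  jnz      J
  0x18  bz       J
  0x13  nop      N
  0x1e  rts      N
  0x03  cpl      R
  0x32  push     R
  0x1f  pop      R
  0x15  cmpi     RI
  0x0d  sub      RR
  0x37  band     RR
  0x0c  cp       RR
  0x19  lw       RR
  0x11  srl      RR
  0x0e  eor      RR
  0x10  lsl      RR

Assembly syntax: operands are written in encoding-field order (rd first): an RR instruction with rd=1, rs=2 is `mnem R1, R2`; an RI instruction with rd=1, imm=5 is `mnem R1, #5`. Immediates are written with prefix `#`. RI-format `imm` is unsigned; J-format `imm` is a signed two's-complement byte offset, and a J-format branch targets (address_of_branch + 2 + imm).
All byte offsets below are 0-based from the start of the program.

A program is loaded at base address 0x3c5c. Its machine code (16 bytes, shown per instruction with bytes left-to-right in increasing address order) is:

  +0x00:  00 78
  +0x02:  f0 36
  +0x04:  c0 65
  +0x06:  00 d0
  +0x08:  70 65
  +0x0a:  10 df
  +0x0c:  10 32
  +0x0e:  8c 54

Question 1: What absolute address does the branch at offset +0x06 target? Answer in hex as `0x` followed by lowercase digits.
0x3c64

[06] 00 d0 → 0xd000
  top 6b → 0x34 → jnz [J]
  imm@[9:0]=0x0 ⇒ #0
  target = base 0x3c5c + off 0x06 + 2 + imm 0 = 0x3c64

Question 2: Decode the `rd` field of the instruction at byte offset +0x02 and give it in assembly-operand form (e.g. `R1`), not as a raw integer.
@+02  little-endian(f0 36) = 0x36f0
  top 6b → 0xd → sub [RR]
  rd: (w>>7)&0x7=0x5 → R5
  rs: (w>>4)&0x7=0x7 → R7

R5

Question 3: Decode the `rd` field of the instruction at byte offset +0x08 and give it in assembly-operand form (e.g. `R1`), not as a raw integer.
R2

@+08  little-endian(70 65) = 0x6570
  opcode bits[15:10]=0x19: lw/RR
  rd: (w>>7)&0x7=0x2 → R2
  rs: (w>>4)&0x7=0x7 → R7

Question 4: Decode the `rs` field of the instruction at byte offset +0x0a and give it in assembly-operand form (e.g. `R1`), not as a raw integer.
R1

@+0a  little-endian(10 df) = 0xdf10
  opcode bits[15:10]=0x37: band/RR
  rd: (w>>7)&0x7=0x6 → R6
  rs: (w>>4)&0x7=0x1 → R1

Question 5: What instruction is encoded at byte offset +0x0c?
cp R4, R1

+0x0c: 10 32 ⇒ word 0x3210 (little)
  opcode bits[15:10]=0xc: cp/RR
  [9:7] rd=4 = R4
  [6:4] rs=1 = R1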